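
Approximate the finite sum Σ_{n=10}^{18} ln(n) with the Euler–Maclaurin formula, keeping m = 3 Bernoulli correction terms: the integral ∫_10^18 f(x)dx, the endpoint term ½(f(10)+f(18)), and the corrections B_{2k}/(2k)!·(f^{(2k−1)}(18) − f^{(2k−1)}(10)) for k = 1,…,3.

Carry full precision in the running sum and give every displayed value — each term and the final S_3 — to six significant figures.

Integral: ∫_10^18 ln(x) dx = 21.0008.
Endpoint term: (f(10) + f(18))/2 = (2.30259 + 2.89037)/2 = 2.59648.
Running total after boundary: 23.5973.
Correction k=1: B_{2}/2! · (f^{(1)}(18) − f^{(1)}(10)) = 1/12 · (0.0555556 − 0.100000) = -0.00370370.
Running total after k=1: 23.5936.
Correction k=2: B_{4}/4! · (f^{(3)}(18) − f^{(3)}(10)) = −1/720 · (0.000342936 − 0.00200000) = 2.30148e-06.
Running total after k=2: 23.5936.
Correction k=3: B_{6}/6! · (f^{(5)}(18) − f^{(5)}(10)) = 1/30240 · (1.27013e-05 − 0.000240000) = -7.51649e-09.

S_3 ≈ 23.5936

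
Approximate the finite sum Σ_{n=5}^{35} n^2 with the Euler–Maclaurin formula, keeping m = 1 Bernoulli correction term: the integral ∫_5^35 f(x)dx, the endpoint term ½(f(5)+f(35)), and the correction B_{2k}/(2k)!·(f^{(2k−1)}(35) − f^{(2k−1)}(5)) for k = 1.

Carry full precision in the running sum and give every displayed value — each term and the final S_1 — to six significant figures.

S_1 ≈ 14880.0

Integral: ∫_5^35 x^2 dx = 14250.0.
½[f(5) + f(35)] = ½[25.0000 + 1225.00] = 625.000.
So far: 14875.0.
Correction k=1: B_{2}/2! · (f^{(1)}(35) − f^{(1)}(5)) = 1/12 · (70.0000 − 10.0000) = 5.00000.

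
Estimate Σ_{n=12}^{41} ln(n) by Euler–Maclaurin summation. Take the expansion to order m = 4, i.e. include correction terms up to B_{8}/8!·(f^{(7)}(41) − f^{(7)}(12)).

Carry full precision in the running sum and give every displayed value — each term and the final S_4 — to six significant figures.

S_4 ≈ 96.5319

The integral term ∫_12^41 ln(x) dx = 93.4376.
Endpoint term: (f(12) + f(41))/2 = (2.48491 + 3.71357)/2 = 3.09924.
Integral + boundary = 96.5368.
Correction k=1: B_{2}/2! · (f^{(1)}(41) − f^{(1)}(12)) = 1/12 · (0.0243902 − 0.0833333) = -0.00491192.
Partial sum through k=1: 96.5319.
Correction k=2: B_{4}/4! · (f^{(3)}(41) − f^{(3)}(12)) = −1/720 · (2.90187e-05 − 0.00115741) = 1.56721e-06.
Partial sum through k=2: 96.5319.
Correction k=3: B_{6}/6! · (f^{(5)}(41) − f^{(5)}(12)) = 1/30240 · (2.07153e-07 − 9.64506e-05) = -3.18265e-09.
Partial sum through k=3: 96.5319.
Correction k=4: B_{8}/8! · (f^{(7)}(41) − f^{(7)}(12)) = −1/1209600 · (3.69697e-09 − 2.00939e-05) = 1.66089e-11.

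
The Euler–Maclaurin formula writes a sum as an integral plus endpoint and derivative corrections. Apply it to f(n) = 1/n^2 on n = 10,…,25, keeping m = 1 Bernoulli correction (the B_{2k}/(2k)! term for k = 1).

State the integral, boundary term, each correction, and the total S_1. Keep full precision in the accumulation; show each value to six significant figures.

Integral: ∫_10^25 1/x^2 dx = 0.0600000.
Endpoint term: (f(10) + f(25))/2 = (0.0100000 + 0.00160000)/2 = 0.00580000.
Running total after boundary: 0.0658000.
k=1: B_{2}/(2)! × [f^{(1)}(25) − f^{(1)}(10)] = 1/12 × (-0.000128000 − (-0.00200000)) = 0.000156000.

S_1 ≈ 0.0659560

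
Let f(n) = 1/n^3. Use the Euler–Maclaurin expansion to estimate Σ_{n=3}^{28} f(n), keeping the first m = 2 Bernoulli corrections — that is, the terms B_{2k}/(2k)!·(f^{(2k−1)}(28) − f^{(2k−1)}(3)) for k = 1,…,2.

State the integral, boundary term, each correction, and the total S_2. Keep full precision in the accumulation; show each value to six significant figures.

The integral term ∫_3^28 1/x^3 dx = 0.0549178.
Endpoint term: (f(3) + f(28))/2 = (0.0370370 + 4.55539e-05)/2 = 0.0185413.
So far: 0.0734591.
Order-1 term: 1/12 · (-4.88078e-06 − (-0.0370370)) = 0.00308601.
Partial sum through k=1: 0.0765451.
Order-2 term: −1/720 · (-1.24510e-07 − (-0.0823045)) = -0.000114312.

S_2 ≈ 0.0764308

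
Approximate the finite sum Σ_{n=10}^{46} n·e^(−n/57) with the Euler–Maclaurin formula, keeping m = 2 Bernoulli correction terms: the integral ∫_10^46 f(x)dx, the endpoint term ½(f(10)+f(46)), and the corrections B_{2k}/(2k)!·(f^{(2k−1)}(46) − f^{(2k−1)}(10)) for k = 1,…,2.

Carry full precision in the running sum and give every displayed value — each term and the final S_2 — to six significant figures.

S_2 ≈ 599.325

Integral: ∫_10^46 x·e^(−x/57) dx = 584.918.
½[f(10) + f(46)] = ½[8.39089 + 20.5246] = 14.4577.
So far: 599.376.
k=1: B_{2}/(2)! × [f^{(1)}(46) − f^{(1)}(10)] = 1/12 × (0.0861062 − 0.691880) = -0.0504812.
Running total after k=1: 599.325.
k=2: B_{4}/(4)! × [f^{(3)}(46) − f^{(3)}(10)] = −1/720 × (0.000301163 − 0.000729473) = 5.94875e-07.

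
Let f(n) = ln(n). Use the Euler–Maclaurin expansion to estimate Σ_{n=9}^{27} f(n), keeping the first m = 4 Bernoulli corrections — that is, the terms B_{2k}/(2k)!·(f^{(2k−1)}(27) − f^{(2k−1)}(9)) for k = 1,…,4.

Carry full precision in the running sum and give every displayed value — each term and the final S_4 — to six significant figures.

Integral: ∫_9^27 ln(x) dx = 51.2126.
Endpoint term: (f(9) + f(27))/2 = (2.19722 + 3.29584)/2 = 2.74653.
So far: 53.9591.
Correction k=1: B_{2}/2! · (f^{(1)}(27) − f^{(1)}(9)) = 1/12 · (0.0370370 − 0.111111) = -0.00617284.
Running total after k=1: 53.9529.
Correction k=2: B_{4}/4! · (f^{(3)}(27) − f^{(3)}(9)) = −1/720 · (0.000101611 − 0.00274348) = 3.66927e-06.
Running total after k=2: 53.9529.
Correction k=3: B_{6}/6! · (f^{(5)}(27) − f^{(5)}(9)) = 1/30240 · (1.67260e-06 − 0.000406442) = -1.33852e-08.
Running total after k=3: 53.9529.
Correction k=4: B_{8}/8! · (f^{(7)}(27) − f^{(7)}(9)) = −1/1209600 · (6.88313e-08 − 0.000150534) = 1.24393e-10.

S_4 ≈ 53.9529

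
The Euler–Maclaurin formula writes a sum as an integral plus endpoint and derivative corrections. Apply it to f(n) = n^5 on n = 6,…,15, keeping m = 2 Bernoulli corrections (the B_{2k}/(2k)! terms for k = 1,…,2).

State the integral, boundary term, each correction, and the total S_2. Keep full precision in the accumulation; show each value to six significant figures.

Integral: ∫_6^15 x^5 dx = 1.89066e+06.
Boundary: ½(f(6) + f(15)) = ½(7776.00 + 759375) = 383576.
So far: 2.27424e+06.
Correction k=1: B_{2}/2! · (f^{(1)}(15) − f^{(1)}(6)) = 1/12 · (253125 − 6480.00) = 20553.8.
Running total after k=1: 2.29479e+06.
Correction k=2: B_{4}/4! · (f^{(3)}(15) − f^{(3)}(6)) = −1/720 · (13500.0 − 2160.00) = -15.7500.

S_2 ≈ 2.29478e+06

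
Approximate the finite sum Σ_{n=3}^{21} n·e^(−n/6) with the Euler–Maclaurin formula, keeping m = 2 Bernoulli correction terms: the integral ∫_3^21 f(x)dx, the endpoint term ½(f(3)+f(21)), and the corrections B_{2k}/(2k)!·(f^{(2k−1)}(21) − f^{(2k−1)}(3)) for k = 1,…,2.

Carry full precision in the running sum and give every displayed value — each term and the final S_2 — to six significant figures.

∫_3^21 x·e^(−x/6) dx evaluates to 27.8607.
Boundary: ½(f(3) + f(21)) = ½(1.81959 + 0.634145) = 1.22687.
Running total after boundary: 29.0875.
Order-1 term: 1/12 · (-0.0754935 − 0.303265) = -0.0315632.
Partial sum through k=1: 29.0560.
Order-2 term: −1/720 · (-0.000419408 − 0.0421202) = 5.90828e-05.

S_2 ≈ 29.0560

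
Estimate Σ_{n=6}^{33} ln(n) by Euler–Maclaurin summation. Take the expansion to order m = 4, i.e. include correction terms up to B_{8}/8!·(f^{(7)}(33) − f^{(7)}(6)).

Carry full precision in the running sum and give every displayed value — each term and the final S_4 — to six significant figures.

Integral: ∫_6^33 ln(x) dx = 77.6342.
Endpoint term: (f(6) + f(33))/2 = (1.79176 + 3.49651)/2 = 2.64413.
Running total after boundary: 80.2783.
Correction k=1: B_{2}/2! · (f^{(1)}(33) − f^{(1)}(6)) = 1/12 · (0.0303030 − 0.166667) = -0.0113636.
After k=1: 80.2670.
Correction k=2: B_{4}/4! · (f^{(3)}(33) − f^{(3)}(6)) = −1/720 · (5.56529e-05 − 0.00925926) = 1.27828e-05.
After k=2: 80.2670.
Correction k=3: B_{6}/6! · (f^{(5)}(33) − f^{(5)}(6)) = 1/30240 · (6.13256e-07 − 0.00308642) = -1.02044e-07.
After k=3: 80.2670.
Correction k=4: B_{8}/8! · (f^{(7)}(33) − f^{(7)}(6)) = −1/1209600 · (1.68941e-08 − 0.00257202) = 2.12632e-09.

S_4 ≈ 80.2670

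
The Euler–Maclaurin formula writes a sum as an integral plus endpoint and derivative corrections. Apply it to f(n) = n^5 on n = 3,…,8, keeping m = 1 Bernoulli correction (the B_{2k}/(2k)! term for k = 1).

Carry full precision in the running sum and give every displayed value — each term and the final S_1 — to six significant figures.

∫_3^8 x^5 dx evaluates to 43569.2.
Endpoint term: (f(3) + f(8))/2 = (243.000 + 32768.0)/2 = 16505.5.
Running total after boundary: 60074.7.
Order-1 term: 1/12 · (20480.0 − 405.000) = 1672.92.

S_1 ≈ 61747.6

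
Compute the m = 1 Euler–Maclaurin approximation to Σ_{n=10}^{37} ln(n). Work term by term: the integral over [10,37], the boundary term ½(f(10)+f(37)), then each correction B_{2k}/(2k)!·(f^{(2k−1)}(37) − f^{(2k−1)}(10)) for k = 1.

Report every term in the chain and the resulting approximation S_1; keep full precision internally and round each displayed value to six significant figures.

Integral: ∫_10^37 ln(x) dx = 83.5781.
½[f(10) + f(37)] = ½[2.30259 + 3.61092] = 2.95675.
So far: 86.5349.
Order-1 term: 1/12 · (0.0270270 − 0.100000) = -0.00608108.

S_1 ≈ 86.5288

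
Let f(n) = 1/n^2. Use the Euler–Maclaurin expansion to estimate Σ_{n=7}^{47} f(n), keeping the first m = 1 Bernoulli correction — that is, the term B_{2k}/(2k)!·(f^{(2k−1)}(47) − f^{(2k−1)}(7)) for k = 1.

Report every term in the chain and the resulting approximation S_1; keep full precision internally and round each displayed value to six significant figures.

Integral: ∫_7^47 1/x^2 dx = 0.121581.
Boundary: ½(f(7) + f(47)) = ½(0.0204082 + 0.000452694) = 0.0104304.
So far: 0.132011.
k=1: B_{2}/(2)! × [f^{(1)}(47) − f^{(1)}(7)] = 1/12 × (-1.92636e-05 − (-0.00583090)) = 0.000484303.

S_1 ≈ 0.132495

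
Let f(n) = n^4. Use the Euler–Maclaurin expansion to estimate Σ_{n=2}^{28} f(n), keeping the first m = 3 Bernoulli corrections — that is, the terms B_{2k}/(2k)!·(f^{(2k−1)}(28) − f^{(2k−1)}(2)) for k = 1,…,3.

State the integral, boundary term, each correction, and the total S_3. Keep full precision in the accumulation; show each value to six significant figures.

S_3 ≈ 3.75672e+06

Integral: ∫_2^28 x^4 dx = 3.44207e+06.
Boundary: ½(f(2) + f(28)) = ½(16.0000 + 614656) = 307336.
Integral + boundary = 3.74940e+06.
k=1: B_{2}/(2)! × [f^{(1)}(28) − f^{(1)}(2)] = 1/12 × (87808.0 − 32.0000) = 7314.67.
After k=1: 3.75672e+06.
k=2: B_{4}/(4)! × [f^{(3)}(28) − f^{(3)}(2)] = −1/720 × (672.000 − 48.0000) = -0.866667.
After k=2: 3.75672e+06.
k=3: B_{6}/(6)! × [f^{(5)}(28) − f^{(5)}(2)] = 1/30240 × (0.00000 − 0.00000) = 0.00000.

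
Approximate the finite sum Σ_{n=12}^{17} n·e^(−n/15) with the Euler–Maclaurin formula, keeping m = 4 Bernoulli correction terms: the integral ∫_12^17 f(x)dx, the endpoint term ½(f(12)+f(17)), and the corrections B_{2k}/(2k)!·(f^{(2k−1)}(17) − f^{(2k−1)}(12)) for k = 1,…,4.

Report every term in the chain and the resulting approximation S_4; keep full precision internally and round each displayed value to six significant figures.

Integral: ∫_12^17 x·e^(−x/15) dx = 27.4383.
½[f(12) + f(17)] = ½[5.39195 + 5.47329] = 5.43262.
Integral + boundary = 32.8709.
k=1: B_{2}/(2)! × [f^{(1)}(17) − f^{(1)}(12)] = 1/12 × (-0.0429278 − 0.0898658) = -0.0110661.
After k=1: 32.8598.
k=2: B_{4}/(4)! × [f^{(3)}(17) − f^{(3)}(12)] = −1/720 × (0.00267106 − 0.00439344) = 2.39219e-06.
After k=2: 32.8598.
k=3: B_{6}/(6)! × [f^{(5)}(17) − f^{(5)}(12)] = 1/30240 × (2.45907e-05 − 3.72777e-05) = -4.19542e-10.
After k=3: 32.8598.
k=4: B_{8}/(8)! × [f^{(7)}(17) − f^{(7)}(12)] = −1/1209600 × (1.65822e-07 − 2.44573e-07) = 6.51046e-14.

S_4 ≈ 32.8598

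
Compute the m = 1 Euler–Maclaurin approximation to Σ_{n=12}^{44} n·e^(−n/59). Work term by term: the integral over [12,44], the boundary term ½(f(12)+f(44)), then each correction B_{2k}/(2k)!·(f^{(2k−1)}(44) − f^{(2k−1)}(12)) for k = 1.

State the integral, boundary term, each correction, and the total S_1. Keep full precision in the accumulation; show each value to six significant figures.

∫_12^44 x·e^(−x/59) dx evaluates to 535.296.
Endpoint term: (f(12) + f(44))/2 = (9.79152 + 20.8724)/2 = 15.3320.
So far: 550.628.
Correction k=1: B_{2}/2! · (f^{(1)}(44) − f^{(1)}(12)) = 1/12 · (0.120603 − 0.650002) = -0.0441166.

S_1 ≈ 550.584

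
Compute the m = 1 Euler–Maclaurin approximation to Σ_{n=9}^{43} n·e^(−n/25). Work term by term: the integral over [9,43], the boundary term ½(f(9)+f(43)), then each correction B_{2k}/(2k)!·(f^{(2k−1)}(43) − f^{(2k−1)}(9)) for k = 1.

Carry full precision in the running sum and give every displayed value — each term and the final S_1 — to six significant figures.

∫_9^43 x·e^(−x/25) dx evaluates to 288.612.
½[f(9) + f(43)] = ½[6.27909 + 7.69984] = 6.98947.
So far: 295.602.
Correction k=1: B_{2}/2! · (f^{(1)}(43) − f^{(1)}(9)) = 1/12 · (-0.128928 − 0.446513) = -0.0479534.

S_1 ≈ 295.554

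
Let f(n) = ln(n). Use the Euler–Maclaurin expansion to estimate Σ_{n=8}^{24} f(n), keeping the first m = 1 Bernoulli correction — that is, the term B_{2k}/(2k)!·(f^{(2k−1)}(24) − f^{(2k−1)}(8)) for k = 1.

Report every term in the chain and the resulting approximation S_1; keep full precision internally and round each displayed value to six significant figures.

S_1 ≈ 46.2596

∫_8^24 ln(x) dx evaluates to 43.6378.
Endpoint term: (f(8) + f(24))/2 = (2.07944 + 3.17805)/2 = 2.62875.
So far: 46.2665.
k=1: B_{2}/(2)! × [f^{(1)}(24) − f^{(1)}(8)] = 1/12 × (0.0416667 − 0.125000) = -0.00694444.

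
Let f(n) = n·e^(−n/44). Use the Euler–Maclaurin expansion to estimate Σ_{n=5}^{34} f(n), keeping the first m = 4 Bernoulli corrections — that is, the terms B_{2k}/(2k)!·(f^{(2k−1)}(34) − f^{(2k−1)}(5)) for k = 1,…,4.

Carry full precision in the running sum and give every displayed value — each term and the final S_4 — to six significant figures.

∫_5^34 x·e^(−x/44) dx evaluates to 339.675.
½[f(5) + f(34)] = ½[4.46291 + 15.6996] = 10.0812.
So far: 349.756.
Order-1 term: 1/12 · (0.104944 − 0.791153) = -0.0571841.
After k=1: 349.699.
Order-2 term: −1/720 · (0.000531223 − 0.00133074) = 1.11044e-06.
After k=2: 349.699.
Order-3 term: 1/30240 · (5.20785e-07 − 1.16365e-06) = -2.12589e-11.
After k=3: 349.699.
Order-4 term: −1/1209600 · (3.96269e-10 − 8.47076e-10) = 3.72690e-16.

S_4 ≈ 349.699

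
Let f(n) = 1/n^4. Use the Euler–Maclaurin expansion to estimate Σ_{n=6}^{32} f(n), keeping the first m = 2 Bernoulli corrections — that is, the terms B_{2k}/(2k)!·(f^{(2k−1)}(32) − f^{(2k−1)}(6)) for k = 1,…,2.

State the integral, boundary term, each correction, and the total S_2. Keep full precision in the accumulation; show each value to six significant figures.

Integral: ∫_6^32 1/x^4 dx = 0.00153304.
Endpoint term: (f(6) + f(32))/2 = (0.000771605 + 9.53674e-07)/2 = 0.000386279.
So far: 0.00191932.
Order-1 term: 1/12 · (-1.19209e-07 − (-0.000514403)) = 4.28570e-05.
After k=1: 0.00196217.
Order-2 term: −1/720 · (-3.49246e-09 − (-0.000428669)) = -5.95369e-07.

S_2 ≈ 0.00196158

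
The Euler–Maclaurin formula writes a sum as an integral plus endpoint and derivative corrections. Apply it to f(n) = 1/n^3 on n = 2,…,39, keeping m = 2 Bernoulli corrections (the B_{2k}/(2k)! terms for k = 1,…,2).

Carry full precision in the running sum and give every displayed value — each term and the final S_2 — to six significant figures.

S_2 ≈ 0.201503

∫_2^39 1/x^3 dx evaluates to 0.124671.
Boundary: ½(f(2) + f(39)) = ½(0.125000 + 1.68580e-05) = 0.0625084.
So far: 0.187180.
Correction k=1: B_{2}/2! · (f^{(1)}(39) − f^{(1)}(2)) = 1/12 · (-1.29677e-06 − (-0.187500)) = 0.0156249.
Partial sum through k=1: 0.202805.
Correction k=2: B_{4}/4! · (f^{(3)}(39) − f^{(3)}(2)) = −1/720 · (-1.70515e-08 − (-0.937500)) = -0.00130208.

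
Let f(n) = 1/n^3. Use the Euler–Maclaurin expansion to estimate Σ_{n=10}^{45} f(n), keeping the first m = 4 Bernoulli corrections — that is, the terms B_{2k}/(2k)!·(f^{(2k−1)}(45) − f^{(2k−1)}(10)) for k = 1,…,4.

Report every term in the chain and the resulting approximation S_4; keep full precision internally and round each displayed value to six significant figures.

S_4 ≈ 0.00528343

Integral: ∫_10^45 1/x^3 dx = 0.00475309.
Boundary: ½(f(10) + f(45)) = ½(0.00100000 + 1.09739e-05) = 0.000505487.
So far: 0.00525857.
Order-1 term: 1/12 · (-7.31596e-07 − (-0.000300000)) = 2.49390e-05.
Partial sum through k=1: 0.00528351.
Order-2 term: −1/720 · (-7.22564e-09 − (-6.00000e-05)) = -8.33233e-08.
Partial sum through k=2: 0.00528343.
Order-3 term: 1/30240 · (-1.49865e-10 − (-2.52000e-05)) = 8.33328e-10.
Partial sum through k=3: 0.00528343.
Order-4 term: −1/1209600 · (-5.32854e-12 − (-1.81440e-05)) = -1.50000e-11.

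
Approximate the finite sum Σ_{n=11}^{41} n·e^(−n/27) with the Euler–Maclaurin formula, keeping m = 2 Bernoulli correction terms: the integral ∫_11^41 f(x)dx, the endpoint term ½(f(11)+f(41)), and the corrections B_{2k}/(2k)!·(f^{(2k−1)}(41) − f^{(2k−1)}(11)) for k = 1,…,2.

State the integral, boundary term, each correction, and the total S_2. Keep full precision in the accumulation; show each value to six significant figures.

S_2 ≈ 288.630

Integral: ∫_11^41 x·e^(−x/27) dx = 280.522.
Boundary: ½(f(11) + f(41)) = ½(7.31910 + 8.98048) = 8.14979.
Integral + boundary = 288.672.
k=1: B_{2}/(2)! × [f^{(1)}(41) − f^{(1)}(11)] = 1/12 × (-0.113574 − 0.394295) = -0.0423225.
After k=1: 288.630.
k=2: B_{4}/(4)! × [f^{(3)}(41) − f^{(3)}(11)] = −1/720 × (0.000445128 − 0.00236631) = 2.66831e-06.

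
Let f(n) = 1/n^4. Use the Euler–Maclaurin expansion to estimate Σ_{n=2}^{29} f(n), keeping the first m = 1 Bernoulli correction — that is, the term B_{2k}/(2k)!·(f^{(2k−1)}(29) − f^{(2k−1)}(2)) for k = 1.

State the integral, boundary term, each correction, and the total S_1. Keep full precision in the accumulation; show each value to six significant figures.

Integral: ∫_2^29 1/x^4 dx = 0.0416530.
½[f(2) + f(29)] = ½[0.0625000 + 1.41387e-06] = 0.0312507.
So far: 0.0729037.
k=1: B_{2}/(2)! × [f^{(1)}(29) − f^{(1)}(2)] = 1/12 × (-1.95016e-07 − (-0.125000)) = 0.0104167.

S_1 ≈ 0.0833204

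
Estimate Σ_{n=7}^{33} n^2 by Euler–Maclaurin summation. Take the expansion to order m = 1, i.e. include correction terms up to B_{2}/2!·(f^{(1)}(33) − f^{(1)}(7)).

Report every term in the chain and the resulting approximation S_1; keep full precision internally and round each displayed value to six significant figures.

Integral: ∫_7^33 x^2 dx = 11864.7.
Boundary: ½(f(7) + f(33)) = ½(49.0000 + 1089.00) = 569.000.
So far: 12433.7.
Correction k=1: B_{2}/2! · (f^{(1)}(33) − f^{(1)}(7)) = 1/12 · (66.0000 − 14.0000) = 4.33333.

S_1 ≈ 12438.0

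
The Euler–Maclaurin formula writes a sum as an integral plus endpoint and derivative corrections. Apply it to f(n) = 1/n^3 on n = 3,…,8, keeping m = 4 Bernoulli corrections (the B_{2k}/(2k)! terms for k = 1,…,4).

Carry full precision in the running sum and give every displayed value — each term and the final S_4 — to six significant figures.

∫_3^8 1/x^3 dx evaluates to 0.0477431.
½[f(3) + f(8)] = ½[0.0370370 + 0.00195312] = 0.0194951.
Integral + boundary = 0.0672381.
Correction k=1: B_{2}/2! · (f^{(1)}(8) − f^{(1)}(3)) = 1/12 · (-0.000732422 − (-0.0370370)) = 0.00302538.
Running total after k=1: 0.0702635.
Correction k=2: B_{4}/4! · (f^{(3)}(8) − f^{(3)}(3)) = −1/720 · (-0.000228882 − (-0.0823045)) = -0.000113994.
Running total after k=2: 0.0701495.
Correction k=3: B_{6}/6! · (f^{(5)}(8) − f^{(5)}(3)) = 1/30240 · (-0.000150204 − (-0.384088)) = 1.26963e-05.
Running total after k=3: 0.0701622.
Correction k=4: B_{8}/8! · (f^{(7)}(8) − f^{(7)}(3)) = −1/1209600 · (-0.000168979 − (-3.07270)) = -2.54012e-06.

S_4 ≈ 0.0701597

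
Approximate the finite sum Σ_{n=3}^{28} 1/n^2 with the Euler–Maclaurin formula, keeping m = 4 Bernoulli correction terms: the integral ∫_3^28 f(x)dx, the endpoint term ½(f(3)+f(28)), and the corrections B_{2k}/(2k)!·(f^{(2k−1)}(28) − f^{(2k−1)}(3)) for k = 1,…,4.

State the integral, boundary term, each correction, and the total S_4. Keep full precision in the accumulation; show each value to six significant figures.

Integral: ∫_3^28 1/x^2 dx = 0.297619.
½[f(3) + f(28)] = ½[0.111111 + 0.00127551] = 0.0561933.
So far: 0.353812.
Order-1 term: 1/12 · (-9.11079e-05 − (-0.0740741)) = 0.00616525.
Running total after k=1: 0.359978.
Order-2 term: −1/720 · (-1.39451e-06 − (-0.0987654)) = -0.000137172.
Running total after k=2: 0.359840.
Order-3 term: 1/30240 · (-5.33613e-08 − (-0.329218)) = 1.08868e-05.
Running total after k=3: 0.359851.
Order-4 term: −1/1209600 · (-3.81152e-09 − (-2.04847)) = -1.69351e-06.

S_4 ≈ 0.359850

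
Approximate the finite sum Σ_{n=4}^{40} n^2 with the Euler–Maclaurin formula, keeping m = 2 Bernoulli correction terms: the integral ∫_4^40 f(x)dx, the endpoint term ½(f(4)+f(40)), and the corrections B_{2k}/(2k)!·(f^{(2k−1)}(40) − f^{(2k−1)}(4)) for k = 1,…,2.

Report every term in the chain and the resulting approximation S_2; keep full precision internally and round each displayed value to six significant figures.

S_2 ≈ 22126.0

Integral: ∫_4^40 x^2 dx = 21312.0.
½[f(4) + f(40)] = ½[16.0000 + 1600.00] = 808.000.
Integral + boundary = 22120.0.
Order-1 term: 1/12 · (80.0000 − 8.00000) = 6.00000.
Partial sum through k=1: 22126.0.
Order-2 term: −1/720 · (0.00000 − 0.00000) = 0.00000.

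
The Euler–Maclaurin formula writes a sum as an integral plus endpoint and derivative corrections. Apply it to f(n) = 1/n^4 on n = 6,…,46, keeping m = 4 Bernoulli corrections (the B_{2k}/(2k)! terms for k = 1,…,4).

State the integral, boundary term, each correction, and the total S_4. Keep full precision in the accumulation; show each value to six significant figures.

S_4 ≈ 0.00196799

∫_6^46 1/x^4 dx evaluates to 0.00153979.
Endpoint term: (f(6) + f(46))/2 = (0.000771605 + 2.23341e-07)/2 = 0.000385914.
Integral + boundary = 0.00192570.
Order-1 term: 1/12 · (-1.94210e-08 − (-0.000514403)) = 4.28653e-05.
Partial sum through k=1: 0.00196856.
Order-2 term: −1/720 · (-2.75345e-10 − (-0.000428669)) = -5.95374e-07.
Partial sum through k=2: 0.00196797.
Order-3 term: 1/30240 · (-7.28700e-12 − (-0.000666819)) = 2.20509e-08.
Partial sum through k=3: 0.00196799.
Order-4 term: −1/1209600 · (-3.09939e-13 − (-0.00166705)) = -1.37818e-09.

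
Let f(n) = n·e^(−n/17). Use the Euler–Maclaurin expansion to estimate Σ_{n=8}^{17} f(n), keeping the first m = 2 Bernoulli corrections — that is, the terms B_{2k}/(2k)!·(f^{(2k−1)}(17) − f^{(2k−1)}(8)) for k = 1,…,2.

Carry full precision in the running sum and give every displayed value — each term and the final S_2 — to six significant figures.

S_2 ≈ 58.4334

Integral: ∫_8^17 x·e^(−x/17) dx = 52.8354.
Boundary: ½(f(8) + f(17)) = ½(4.99708 + 6.25395) = 5.62551.
Integral + boundary = 58.4610.
Order-1 term: 1/12 · (0.00000 − 0.330689) = -0.0275574.
Partial sum through k=1: 58.4334.
Order-2 term: −1/720 · (0.00254588 − 0.00546698) = 4.05709e-06.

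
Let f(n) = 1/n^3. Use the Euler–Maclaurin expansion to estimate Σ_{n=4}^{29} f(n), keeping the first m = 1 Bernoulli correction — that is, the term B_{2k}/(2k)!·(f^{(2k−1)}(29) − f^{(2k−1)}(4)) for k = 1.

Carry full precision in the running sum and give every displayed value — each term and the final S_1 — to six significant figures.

S_1 ≈ 0.0394647

∫_4^29 1/x^3 dx evaluates to 0.0306555.
½[f(4) + f(29)] = ½[0.0156250 + 4.10021e-05] = 0.00783300.
Integral + boundary = 0.0384885.
k=1: B_{2}/(2)! × [f^{(1)}(29) − f^{(1)}(4)] = 1/12 × (-4.24160e-06 − (-0.0117188)) = 0.000976209.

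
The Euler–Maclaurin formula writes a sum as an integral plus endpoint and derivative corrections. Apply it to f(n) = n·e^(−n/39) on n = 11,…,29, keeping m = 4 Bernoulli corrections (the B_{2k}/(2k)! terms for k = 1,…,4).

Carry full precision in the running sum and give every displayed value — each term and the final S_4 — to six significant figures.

∫_11^29 x·e^(−x/39) dx evaluates to 209.986.
½[f(11) + f(29)] = ½[8.29659 + 13.7867] = 11.0417.
So far: 221.028.
k=1: B_{2}/(2)! × [f^{(1)}(29) − f^{(1)}(11)] = 1/12 × (0.121899 − 0.541502) = -0.0349670.
Partial sum through k=1: 220.993.
k=2: B_{4}/(4)! × [f^{(3)}(29) − f^{(3)}(11)] = −1/720 × (0.000705264 − 0.00134778) = 8.92382e-07.
Partial sum through k=2: 220.993.
k=3: B_{6}/(6)! × [f^{(5)}(29) − f^{(5)}(11)] = 1/30240 × (8.74678e-07 − 1.53816e-06) = -2.19405e-11.
Partial sum through k=3: 220.993.
k=4: B_{8}/(8)! × [f^{(7)}(29) − f^{(7)}(11)] = −1/1209600 × (8.45280e-10 − 1.43998e-09) = 4.91648e-16.

S_4 ≈ 220.993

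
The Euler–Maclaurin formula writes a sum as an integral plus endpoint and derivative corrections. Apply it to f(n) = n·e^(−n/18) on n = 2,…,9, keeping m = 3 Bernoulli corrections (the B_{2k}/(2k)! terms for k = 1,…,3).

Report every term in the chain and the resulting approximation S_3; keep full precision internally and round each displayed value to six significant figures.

The integral term ∫_2^9 x·e^(−x/18) dx = 27.3683.
½[f(2) + f(9)] = ½[1.78968 + 5.45878] = 3.62423.
So far: 30.9925.
k=1: B_{2}/(2)! × [f^{(1)}(9) − f^{(1)}(2)] = 1/12 × (0.303265 − 0.795413) = -0.0410123.
Running total after k=1: 30.9515.
k=2: B_{4}/(4)! × [f^{(3)}(9) − f^{(3)}(2)] = −1/720 × (0.00468002 − 0.00797868) = 4.58147e-06.
Running total after k=2: 30.9515.
k=3: B_{6}/(6)! × [f^{(5)}(9) − f^{(5)}(2)] = 1/30240 × (2.60001e-05 − 4.16740e-05) = -5.18316e-10.

S_3 ≈ 30.9515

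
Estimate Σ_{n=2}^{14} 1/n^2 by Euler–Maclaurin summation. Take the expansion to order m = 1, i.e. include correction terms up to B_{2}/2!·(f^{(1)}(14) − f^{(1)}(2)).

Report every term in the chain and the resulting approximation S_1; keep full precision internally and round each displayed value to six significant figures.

∫_2^14 1/x^2 dx evaluates to 0.428571.
Endpoint term: (f(2) + f(14))/2 = (0.250000 + 0.00510204)/2 = 0.127551.
Running total after boundary: 0.556122.
k=1: B_{2}/(2)! × [f^{(1)}(14) − f^{(1)}(2)] = 1/12 × (-0.000728863 − (-0.250000)) = 0.0207726.

S_1 ≈ 0.576895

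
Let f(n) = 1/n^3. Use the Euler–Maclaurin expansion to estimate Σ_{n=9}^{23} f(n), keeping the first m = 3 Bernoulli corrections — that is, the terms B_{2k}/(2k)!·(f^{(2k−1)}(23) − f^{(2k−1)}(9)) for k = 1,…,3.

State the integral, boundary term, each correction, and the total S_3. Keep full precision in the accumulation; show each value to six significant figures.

S_3 ≈ 0.00599168

The integral term ∫_9^23 1/x^3 dx = 0.00522766.
½[f(9) + f(23)] = ½[0.00137174 + 8.21895e-05] = 0.000726966.
Integral + boundary = 0.00595463.
Correction k=1: B_{2}/2! · (f^{(1)}(23) − f^{(1)}(9)) = 1/12 · (-1.07204e-05 − (-0.000457247)) = 3.72106e-05.
Running total after k=1: 0.00599184.
Correction k=2: B_{4}/4! · (f^{(3)}(23) − f^{(3)}(9)) = −1/720 · (-4.05307e-07 − (-0.000112901)) = -1.56243e-07.
Running total after k=2: 0.00599168.
Correction k=3: B_{6}/6! · (f^{(5)}(23) − f^{(5)}(9)) = 1/30240 · (-3.21794e-08 − (-5.85410e-05)) = 1.93482e-09.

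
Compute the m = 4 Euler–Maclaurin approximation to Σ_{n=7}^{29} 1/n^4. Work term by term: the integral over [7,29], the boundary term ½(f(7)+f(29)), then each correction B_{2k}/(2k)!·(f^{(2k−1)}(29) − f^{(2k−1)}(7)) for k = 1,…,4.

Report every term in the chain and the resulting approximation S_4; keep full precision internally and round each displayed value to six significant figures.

S_4 ≈ 0.00118672

The integral term ∫_7^29 1/x^4 dx = 0.000958150.
Endpoint term: (f(7) + f(29))/2 = (0.000416493 + 1.41387e-06)/2 = 0.000208953.
Running total after boundary: 0.00116710.
k=1: B_{2}/(2)! × [f^{(1)}(29) − f^{(1)}(7)] = 1/12 × (-1.95016e-07 − (-0.000237996)) = 1.98168e-05.
Running total after k=1: 0.00118692.
k=2: B_{4}/(4)! × [f^{(3)}(29) − f^{(3)}(7)] = −1/720 × (-6.95657e-09 − (-0.000145712)) = -2.02368e-07.
Running total after k=2: 0.00118672.
k=3: B_{6}/(6)! × [f^{(5)}(29) − f^{(5)}(7)] = 1/30240 × (-4.63220e-10 − (-0.000166528)) = 5.50686e-09.
Running total after k=3: 0.00118672.
k=4: B_{8}/(8)! × [f^{(7)}(29) − f^{(7)}(7)] = −1/1209600 × (-4.95717e-11 − (-0.000305868)) = -2.52867e-10.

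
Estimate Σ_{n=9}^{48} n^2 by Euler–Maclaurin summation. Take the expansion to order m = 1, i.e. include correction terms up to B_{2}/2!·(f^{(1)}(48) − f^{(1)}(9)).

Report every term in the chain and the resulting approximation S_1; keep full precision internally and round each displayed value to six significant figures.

Integral: ∫_9^48 x^2 dx = 36621.0.
Endpoint term: (f(9) + f(48))/2 = (81.0000 + 2304.00)/2 = 1192.50.
So far: 37813.5.
Order-1 term: 1/12 · (96.0000 − 18.0000) = 6.50000.

S_1 ≈ 37820.0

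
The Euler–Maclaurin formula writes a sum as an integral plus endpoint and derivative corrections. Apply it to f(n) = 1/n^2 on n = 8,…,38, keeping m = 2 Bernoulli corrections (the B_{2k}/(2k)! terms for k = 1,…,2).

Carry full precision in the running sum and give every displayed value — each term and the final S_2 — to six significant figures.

The integral term ∫_8^38 1/x^2 dx = 0.0986842.
½[f(8) + f(38)] = ½[0.0156250 + 0.000692521] = 0.00815876.
Running total after boundary: 0.106843.
Order-1 term: 1/12 · (-3.64485e-05 − (-0.00390625)) = 0.000322483.
After k=1: 0.107165.
Order-2 term: −1/720 · (-3.02896e-07 − (-0.000732422)) = -1.01683e-06.

S_2 ≈ 0.107164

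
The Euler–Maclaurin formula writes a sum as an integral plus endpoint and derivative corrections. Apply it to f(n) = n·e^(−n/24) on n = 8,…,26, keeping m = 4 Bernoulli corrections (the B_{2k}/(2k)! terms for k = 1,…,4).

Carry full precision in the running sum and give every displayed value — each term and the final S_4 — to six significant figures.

∫_8^26 x·e^(−x/24) dx evaluates to 144.138.
Endpoint term: (f(8) + f(26))/2 = (5.73225 + 8.80010)/2 = 7.26618.
So far: 151.404.
Order-1 term: 1/12 · (-0.0282055 − 0.477688) = -0.0421577.
Partial sum through k=1: 151.362.
Order-2 term: −1/720 · (0.00112626 − 0.00331727) = 3.04308e-06.
Partial sum through k=2: 151.362.
Order-3 term: 1/30240 · (3.99564e-06 − 1.00785e-05) = -2.01154e-10.
Partial sum through k=3: 151.362.
Order-4 term: −1/1209600 · (1.04791e-08 − 2.49963e-08) = 1.20017e-14.

S_4 ≈ 151.362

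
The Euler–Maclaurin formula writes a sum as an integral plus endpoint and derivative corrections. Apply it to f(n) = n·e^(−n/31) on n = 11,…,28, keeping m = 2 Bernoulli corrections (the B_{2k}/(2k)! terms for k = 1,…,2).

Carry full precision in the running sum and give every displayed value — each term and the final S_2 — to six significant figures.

S_2 ≈ 181.350

∫_11^28 x·e^(−x/31) dx evaluates to 171.854.
Boundary: ½(f(11) + f(28)) = ½(7.71415 + 11.3473) = 9.53072.
So far: 181.385.
Correction k=1: B_{2}/2! · (f^{(1)}(28) − f^{(1)}(11)) = 1/12 · (0.0392187 − 0.452443) = -0.0344353.
Partial sum through k=1: 181.350.
Correction k=2: B_{4}/4! · (f^{(3)}(28) − f^{(3)}(11)) = −1/720 · (0.000884224 − 0.00193030) = 1.45288e-06.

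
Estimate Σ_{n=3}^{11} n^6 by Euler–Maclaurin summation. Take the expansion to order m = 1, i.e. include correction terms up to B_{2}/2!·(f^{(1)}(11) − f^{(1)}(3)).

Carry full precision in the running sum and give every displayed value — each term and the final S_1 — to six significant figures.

Integral: ∫_3^11 x^6 dx = 2.78357e+06.
½[f(3) + f(11)] = ½[729.000 + 1.77156e+06] = 886145.
Running total after boundary: 3.66971e+06.
Order-1 term: 1/12 · (966306 − 1458.00) = 80404.0.

S_1 ≈ 3.75012e+06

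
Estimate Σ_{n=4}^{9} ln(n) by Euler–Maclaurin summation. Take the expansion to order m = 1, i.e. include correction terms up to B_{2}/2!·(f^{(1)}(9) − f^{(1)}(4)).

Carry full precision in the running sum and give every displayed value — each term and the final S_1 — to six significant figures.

Integral: ∫_4^9 ln(x) dx = 9.22984.
Endpoint term: (f(4) + f(9))/2 = (1.38629 + 2.19722)/2 = 1.79176.
So far: 11.0216.
Correction k=1: B_{2}/2! · (f^{(1)}(9) − f^{(1)}(4)) = 1/12 · (0.111111 − 0.250000) = -0.0115741.

S_1 ≈ 11.0100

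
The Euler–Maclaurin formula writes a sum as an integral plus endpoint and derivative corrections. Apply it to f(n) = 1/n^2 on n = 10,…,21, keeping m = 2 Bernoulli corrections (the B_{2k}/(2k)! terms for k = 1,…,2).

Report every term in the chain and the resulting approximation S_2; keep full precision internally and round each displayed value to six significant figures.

∫_10^21 1/x^2 dx evaluates to 0.0523810.
Boundary: ½(f(10) + f(21)) = ½(0.0100000 + 0.00226757) = 0.00613379.
So far: 0.0585147.
k=1: B_{2}/(2)! × [f^{(1)}(21) − f^{(1)}(10)] = 1/12 × (-0.000215959 − (-0.00200000)) = 0.000148670.
Partial sum through k=1: 0.0586634.
k=2: B_{4}/(4)! × [f^{(3)}(21) − f^{(3)}(10)] = −1/720 × (-5.87645e-06 − (-0.000240000)) = -3.25172e-07.

S_2 ≈ 0.0586631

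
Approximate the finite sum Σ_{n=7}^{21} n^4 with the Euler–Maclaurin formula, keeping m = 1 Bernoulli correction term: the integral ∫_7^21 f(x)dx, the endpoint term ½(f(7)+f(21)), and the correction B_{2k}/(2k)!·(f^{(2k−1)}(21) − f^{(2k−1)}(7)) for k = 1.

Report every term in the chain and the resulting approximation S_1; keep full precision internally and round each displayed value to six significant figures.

The integral term ∫_7^21 x^4 dx = 813459.
Endpoint term: (f(7) + f(21))/2 = (2401.00 + 194481)/2 = 98441.0.
So far: 911900.
Order-1 term: 1/12 · (37044.0 − 1372.00) = 2972.67.

S_1 ≈ 914872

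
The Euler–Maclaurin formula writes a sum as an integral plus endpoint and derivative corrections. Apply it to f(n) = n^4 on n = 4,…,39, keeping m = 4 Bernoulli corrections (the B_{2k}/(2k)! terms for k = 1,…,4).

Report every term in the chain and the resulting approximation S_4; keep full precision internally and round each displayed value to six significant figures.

The integral term ∫_4^39 x^4 dx = 1.80446e+07.
½[f(4) + f(39)] = ½[256.000 + 2.31344e+06] = 1.15685e+06.
Integral + boundary = 1.92015e+07.
k=1: B_{2}/(2)! × [f^{(1)}(39) − f^{(1)}(4)] = 1/12 × (237276 − 256.000) = 19751.7.
After k=1: 1.92212e+07.
k=2: B_{4}/(4)! × [f^{(3)}(39) − f^{(3)}(4)] = −1/720 × (936.000 − 96.0000) = -1.16667.
After k=2: 1.92212e+07.
k=3: B_{6}/(6)! × [f^{(5)}(39) − f^{(5)}(4)] = 1/30240 × (0.00000 − 0.00000) = 0.00000.
After k=3: 1.92212e+07.
k=4: B_{8}/(8)! × [f^{(7)}(39) − f^{(7)}(4)] = −1/1209600 × (0.00000 − 0.00000) = 0.00000.

S_4 ≈ 1.92212e+07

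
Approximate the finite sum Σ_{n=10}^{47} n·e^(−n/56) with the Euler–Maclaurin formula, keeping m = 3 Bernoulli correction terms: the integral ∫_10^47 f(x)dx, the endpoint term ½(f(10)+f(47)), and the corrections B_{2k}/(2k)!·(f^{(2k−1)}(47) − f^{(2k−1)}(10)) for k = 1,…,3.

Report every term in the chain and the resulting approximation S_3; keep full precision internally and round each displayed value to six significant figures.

S_3 ≈ 613.970

Integral: ∫_10^47 x·e^(−x/56) dx = 599.686.
Endpoint term: (f(10) + f(47))/2 = (8.36464 + 20.3049)/2 = 14.3348.
So far: 614.021.
k=1: B_{2}/(2)! × [f^{(1)}(47) − f^{(1)}(10)] = 1/12 × (0.0694316 − 0.687096) = -0.0514720.
Running total after k=1: 613.970.
k=2: B_{4}/(4)! × [f^{(3)}(47) − f^{(3)}(10)] = −1/720 × (0.000297663 − 0.000752559) = 6.31800e-07.
Running total after k=2: 613.970.
k=3: B_{6}/(6)! × [f^{(5)}(47) − f^{(5)}(10)] = 1/30240 × (1.82776e-07 − 4.10082e-07) = -7.51675e-12.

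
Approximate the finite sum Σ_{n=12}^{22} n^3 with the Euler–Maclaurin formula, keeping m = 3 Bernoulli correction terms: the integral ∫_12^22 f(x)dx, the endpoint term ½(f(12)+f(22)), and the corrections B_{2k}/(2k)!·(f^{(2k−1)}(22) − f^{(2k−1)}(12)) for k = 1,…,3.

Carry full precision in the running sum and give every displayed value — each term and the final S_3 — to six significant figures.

S_3 ≈ 59653.0

∫_12^22 x^3 dx evaluates to 53380.0.
Boundary: ½(f(12) + f(22)) = ½(1728.00 + 10648.0) = 6188.00.
Integral + boundary = 59568.0.
k=1: B_{2}/(2)! × [f^{(1)}(22) − f^{(1)}(12)] = 1/12 × (1452.00 − 432.000) = 85.0000.
Partial sum through k=1: 59653.0.
k=2: B_{4}/(4)! × [f^{(3)}(22) − f^{(3)}(12)] = −1/720 × (6.00000 − 6.00000) = 0.00000.
Partial sum through k=2: 59653.0.
k=3: B_{6}/(6)! × [f^{(5)}(22) − f^{(5)}(12)] = 1/30240 × (0.00000 − 0.00000) = 0.00000.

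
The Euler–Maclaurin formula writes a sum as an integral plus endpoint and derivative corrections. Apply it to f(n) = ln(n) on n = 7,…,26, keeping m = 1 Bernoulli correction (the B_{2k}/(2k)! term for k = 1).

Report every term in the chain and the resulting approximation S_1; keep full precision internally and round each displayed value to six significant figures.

S_1 ≈ 54.6824

The integral term ∫_7^26 ln(x) dx = 52.0891.
½[f(7) + f(26)] = ½[1.94591 + 3.25810] = 2.60200.
Integral + boundary = 54.6911.
Correction k=1: B_{2}/2! · (f^{(1)}(26) − f^{(1)}(7)) = 1/12 · (0.0384615 − 0.142857) = -0.00869963.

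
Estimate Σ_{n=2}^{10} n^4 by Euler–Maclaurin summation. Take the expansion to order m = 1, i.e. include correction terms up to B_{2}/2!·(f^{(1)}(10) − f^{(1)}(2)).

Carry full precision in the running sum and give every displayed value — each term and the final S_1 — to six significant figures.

The integral term ∫_2^10 x^4 dx = 19993.6.
½[f(2) + f(10)] = ½[16.0000 + 10000.0] = 5008.00.
Integral + boundary = 25001.6.
Order-1 term: 1/12 · (4000.00 − 32.0000) = 330.667.

S_1 ≈ 25332.3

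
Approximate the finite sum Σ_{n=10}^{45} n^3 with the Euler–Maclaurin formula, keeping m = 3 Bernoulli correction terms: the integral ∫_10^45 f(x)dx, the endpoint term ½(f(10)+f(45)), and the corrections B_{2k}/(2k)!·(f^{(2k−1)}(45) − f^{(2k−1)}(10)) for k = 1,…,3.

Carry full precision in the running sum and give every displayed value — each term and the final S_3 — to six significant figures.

S_3 ≈ 1.06920e+06

The integral term ∫_10^45 x^3 dx = 1.02266e+06.
Endpoint term: (f(10) + f(45))/2 = (1000.00 + 91125.0)/2 = 46062.5.
Integral + boundary = 1.06872e+06.
k=1: B_{2}/(2)! × [f^{(1)}(45) − f^{(1)}(10)] = 1/12 × (6075.00 − 300.000) = 481.250.
Partial sum through k=1: 1.06920e+06.
k=2: B_{4}/(4)! × [f^{(3)}(45) − f^{(3)}(10)] = −1/720 × (6.00000 − 6.00000) = 0.00000.
Partial sum through k=2: 1.06920e+06.
k=3: B_{6}/(6)! × [f^{(5)}(45) − f^{(5)}(10)] = 1/30240 × (0.00000 − 0.00000) = 0.00000.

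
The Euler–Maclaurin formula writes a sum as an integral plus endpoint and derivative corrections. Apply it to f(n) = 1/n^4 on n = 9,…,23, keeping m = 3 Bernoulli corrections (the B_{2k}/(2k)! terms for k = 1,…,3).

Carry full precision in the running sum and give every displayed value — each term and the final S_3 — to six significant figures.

S_3 ≈ 0.000513405

The integral term ∫_9^23 1/x^4 dx = 0.000429851.
Endpoint term: (f(9) + f(23))/2 = (0.000152416 + 3.57346e-06)/2 = 7.79946e-05.
So far: 0.000507845.
k=1: B_{2}/(2)! × [f^{(1)}(23) − f^{(1)}(9)] = 1/12 × (-6.21471e-07 − (-6.77404e-05)) = 5.59324e-06.
Partial sum through k=1: 0.000513439.
k=2: B_{4}/(4)! × [f^{(3)}(23) − f^{(3)}(9)] = −1/720 × (-3.52441e-08 − (-2.50890e-05)) = -3.47969e-08.
Partial sum through k=2: 0.000513404.
k=3: B_{6}/(6)! × [f^{(5)}(23) − f^{(5)}(9)] = 1/30240 × (-3.73094e-09 − (-1.73455e-05)) = 5.73471e-10.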